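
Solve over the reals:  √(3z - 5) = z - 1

Square both sides: 3z - 5 = (z - 1)².
Expand and rearrange: z² - 5z + 6 = 0.
Solving gives z = 3 or z = 2.
Check each candidate in the original equation:
  z = 3: √(4) = 2, while z - 1 = 2 — valid.
  z = 2: √(1) = 1, while z - 1 = 1 — valid.

z = 2 or z = 3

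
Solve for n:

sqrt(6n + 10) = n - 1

n = 9

Square both sides: 6n + 10 = (n - 1)^2.
Expand and rearrange: n^2 - 8n - 9 = 0.
Solving gives n = 9 or n = -1.
Check each candidate in the original equation:
  n = 9: sqrt(64) = 8, while n - 1 = 8 — valid.
  n = -1: sqrt(4) = 2, while n - 1 = -2 — extraneous.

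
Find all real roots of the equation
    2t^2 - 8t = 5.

t = -0.5495 or t = 4.5495

Rearrange to standard form: 2t^2 - 8t - 5 = 0.
Discriminant: (-8)^2 - 4*2*(-5) = 104.
Quadratic formula: t = (8 +/- sqrt(104)) / 4.
So t = 2 + sqrt(26)/2 ~= 4.5495 or t = 2 - sqrt(26)/2 ~= -0.5495.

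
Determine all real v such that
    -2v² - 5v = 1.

v = -2.2808 or v = -0.2192

Rearrange to standard form: -2v² - 5v - 1 = 0.
Discriminant: (-5)² − 4·(-2)·(-1) = 17.
Quadratic formula: v = (5 ± √17) / (-4).
So v = -5/4 - √(17)/4 ≈ -2.2808 or v = -5/4 + √(17)/4 ≈ -0.2192.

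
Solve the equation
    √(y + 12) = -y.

Square both sides: y + 12 = (-y)².
Expand and rearrange: y² - y - 12 = 0.
Solving gives y = 4 or y = -3.
Check each candidate in the original equation:
  y = 4: √(16) = 4, while -y = -4 — extraneous.
  y = -3: √(9) = 3, while -y = 3 — valid.

y = -3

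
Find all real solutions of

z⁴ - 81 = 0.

Let u = z². The equation becomes u² - 81 = 0.
Factor: (u - 9)(u + 9) = 0, so u = 9 or u = -9.
z² = 9 gives z = ±3.
z² = -9 < 0 has no real solution.

z = -3 or z = 3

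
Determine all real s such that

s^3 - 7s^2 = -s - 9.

Rearrange: s^3 - 7s^2 + s + 9 = 0.
Possible rational roots are divisors of 9. Testing s = -1 gives 0, so (s + 1) is a factor.
Divide: s^3 - 7s^2 + s + 9 = (s + 1)(s^2 - 8s + 9).
Apply the quadratic formula to s^2 - 8s + 9 = 0: s = (8 +/- sqrt(28))/2, i.e. s ~= 6.6458 or s ~= 1.3542.

s = -1 or s = 1.3542 or s = 6.6458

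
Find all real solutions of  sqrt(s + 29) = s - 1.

Square both sides: s + 29 = (s - 1)^2.
Expand and rearrange: s^2 - 3s - 28 = 0.
Solving gives s = 7 or s = -4.
Check each candidate in the original equation:
  s = 7: sqrt(36) = 6, while s - 1 = 6 — valid.
  s = -4: sqrt(25) = 5, while s - 1 = -5 — extraneous.

s = 7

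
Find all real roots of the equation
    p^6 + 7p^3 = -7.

p = -1.7958 or p = -1.0652

Let u = p^3. The equation becomes u^2 + 7u + 7 = 0.
By the quadratic formula, u = -7/2 + sqrt(21)/2 or u = -7/2 - sqrt(21)/2.
p^3 = -7/2 + sqrt(21)/2 gives p = -(7/2 - sqrt(21)/2)^(1/3) ~= -1.0652.
p^3 = -7/2 - sqrt(21)/2 gives p = -(sqrt(21)/2 + 7/2)^(1/3) ~= -1.7958.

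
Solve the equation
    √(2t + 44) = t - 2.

t = 10

Square both sides: 2t + 44 = (t - 2)².
Expand and rearrange: t² - 6t - 40 = 0.
Solving gives t = 10 or t = -4.
Check each candidate in the original equation:
  t = 10: √(64) = 8, while t - 2 = 8 — valid.
  t = -4: √(36) = 6, while t - 2 = -6 — extraneous.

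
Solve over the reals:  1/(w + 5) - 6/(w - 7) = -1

w = -5.6788 or w = 12.6788

Multiply both sides by (w + 5)(w - 7):
(w - 7) - 6(w + 5) = -(w + 5)(w - 7).
Expand and collect terms: -w² + 7w + 72 = 0.
By the quadratic formula, w = (-7 ± √337) / -2, so w ≈ -5.6788 or w ≈ 12.6788.
Neither value makes a denominator zero (w ≠ -5, w ≠ 7), so both are valid.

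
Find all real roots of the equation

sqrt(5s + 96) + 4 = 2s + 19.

s = -3

Isolate the radical: sqrt(5s + 96) = 2s + 15.
Square both sides: 5s + 96 = (2s + 15)^2.
Expand and rearrange: 4s^2 + 55s + 129 = 0.
Solving gives s = -3 or s = -10.75.
Check each candidate in the original equation:
  s = -3: sqrt(81) = 9, while 2s + 15 = 9 — valid.
  s = -10.75: sqrt(42.25) = 6.5, while 2s + 15 = -6.5 — extraneous.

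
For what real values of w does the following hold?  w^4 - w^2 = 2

Let u = w^2. The equation becomes u^2 - u - 2 = 0.
Factor: (u - 2)(u + 1) = 0, so u = 2 or u = -1.
w^2 = 2 gives w = +/-sqrt(2) ~= +/-1.4142.
w^2 = -1 < 0 has no real solution.

w = -1.4142 or w = 1.4142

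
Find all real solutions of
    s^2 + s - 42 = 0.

Factor: (s - 6)(s + 7) = 0.
So s = 6 or s = -7.

s = -7 or s = 6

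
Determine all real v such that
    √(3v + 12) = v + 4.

Square both sides: 3v + 12 = (v + 4)².
Expand and rearrange: v² + 5v + 4 = 0.
Solving gives v = -1 or v = -4.
Check each candidate in the original equation:
  v = -1: √(9) = 3, while v + 4 = 3 — valid.
  v = -4: √(0) = 0, while v + 4 = 0 — valid.

v = -4 or v = -1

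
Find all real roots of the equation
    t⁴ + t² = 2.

Let u = t². The equation becomes u² + u - 2 = 0.
Factor: (u - 1)(u + 2) = 0, so u = 1 or u = -2.
t² = 1 gives t = ±1.
t² = -2 < 0 has no real solution.

t = -1 or t = 1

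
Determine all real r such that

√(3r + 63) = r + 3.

Square both sides: 3r + 63 = (r + 3)².
Expand and rearrange: r² + 3r - 54 = 0.
Solving gives r = 6 or r = -9.
Check each candidate in the original equation:
  r = 6: √(81) = 9, while r + 3 = 9 — valid.
  r = -9: √(36) = 6, while r + 3 = -6 — extraneous.

r = 6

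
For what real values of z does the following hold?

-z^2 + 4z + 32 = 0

z = -4 or z = 8

Factor: -1(z - 8)(z + 4) = 0.
So z = 8 or z = -4.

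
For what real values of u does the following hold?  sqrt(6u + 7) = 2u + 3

u = -1 or u = -0.5

Square both sides: 6u + 7 = (2u + 3)^2.
Expand and rearrange: 4u^2 + 6u + 2 = 0.
Solving gives u = -0.5 or u = -1.
Check each candidate in the original equation:
  u = -0.5: sqrt(4) = 2, while 2u + 3 = 2 — valid.
  u = -1: sqrt(1) = 1, while 2u + 3 = 1 — valid.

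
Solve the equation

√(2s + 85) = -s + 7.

s = -2

Square both sides: 2s + 85 = (-s + 7)².
Expand and rearrange: s² - 16s - 36 = 0.
Solving gives s = 18 or s = -2.
Check each candidate in the original equation:
  s = 18: √(121) = 11, while -s + 7 = -11 — extraneous.
  s = -2: √(81) = 9, while -s + 7 = 9 — valid.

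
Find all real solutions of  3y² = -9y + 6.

Rearrange to standard form: 3y² + 9y - 6 = 0.
Discriminant: (9)² − 4·3·(-6) = 153.
Quadratic formula: y = (-9 ± √153) / 6.
So y = -3/2 + √(17)/2 ≈ 0.5616 or y = -√(17)/2 - 3/2 ≈ -3.5616.

y = -3.5616 or y = 0.5616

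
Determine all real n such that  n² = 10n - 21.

Bring every term to one side: n² - 10n + 21 = 0.
Factor: (n - 7)(n - 3) = 0.
So n = 7 or n = 3.

n = 3 or n = 7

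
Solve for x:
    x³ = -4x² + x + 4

x = -4 or x = -1 or x = 1

Rearrange: x³ + 4x² - x - 4 = 0.
Possible rational roots are divisors of -4. Testing x = 1 gives 0, so (x - 1) is a factor.
Divide: x³ + 4x² - x - 4 = (x - 1)(x² + 5x + 4).
Factor the quadratic: x = -1 or x = -4.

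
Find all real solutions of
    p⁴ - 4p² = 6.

p = -2.2721 or p = 2.2721

Let u = p². The equation becomes u² - 4u - 6 = 0.
By the quadratic formula, u = 2 + √(10) or u = 2 - √(10).
p² = 2 + √(10) gives p = ±√(2 + √(10)) ≈ ±2.2721.
p² = 2 - √(10) < 0 has no real solution.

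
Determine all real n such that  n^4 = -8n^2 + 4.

Let u = n^2. The equation becomes u^2 + 8u - 4 = 0.
By the quadratic formula, u = -4 + 2*sqrt(5) or u = -2*sqrt(5) - 4.
n^2 = -4 + 2*sqrt(5) gives n = +/-sqrt(-4 + 2*sqrt(5)) ~= +/-0.6871.
n^2 = -2*sqrt(5) - 4 < 0 has no real solution.

n = -0.6871 or n = 0.6871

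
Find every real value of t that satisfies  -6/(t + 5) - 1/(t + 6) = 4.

t = -7 or t = -5.75

Multiply both sides by (t + 5)(t + 6):
-6(t + 6) - (t + 5) = 4(t + 5)(t + 6).
Expand and collect terms: 4t² + 51t + 161 = 0.
Factor or apply the quadratic formula: t = -5.75 or t = -7.
Neither value makes a denominator zero (t ≠ -5, t ≠ -6), so both are valid.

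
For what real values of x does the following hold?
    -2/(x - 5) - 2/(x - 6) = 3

x = 4 or x = 5.6667

Multiply both sides by (x - 5)(x - 6):
-2(x - 6) - 2(x - 5) = 3(x - 5)(x - 6).
Expand and collect terms: 3x^2 - 29x + 68 = 0.
Factor or apply the quadratic formula: x = 5.6667 or x = 4.
Neither value makes a denominator zero (x != 5, x != 6), so both are valid.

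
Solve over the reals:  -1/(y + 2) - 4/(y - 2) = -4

Multiply both sides by (y + 2)(y - 2):
-(y - 2) - 4(y + 2) = -4(y + 2)(y - 2).
Expand and collect terms: -4y² + 5y + 22 = 0.
By the quadratic formula, y = (-5 ± √377) / -8, so y ≈ -1.8021 or y ≈ 3.0521.
Neither value makes a denominator zero (y ≠ -2, y ≠ 2), so both are valid.

y = -1.8021 or y = 3.0521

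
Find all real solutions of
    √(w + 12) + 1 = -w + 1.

Isolate the radical: √(w + 12) = -w.
Square both sides: w + 12 = (-w)².
Expand and rearrange: w² - w - 12 = 0.
Solving gives w = 4 or w = -3.
Check each candidate in the original equation:
  w = 4: √(16) = 4, while -w = -4 — extraneous.
  w = -3: √(9) = 3, while -w = 3 — valid.

w = -3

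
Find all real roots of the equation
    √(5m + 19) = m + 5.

Square both sides: 5m + 19 = (m + 5)².
Expand and rearrange: m² + 5m + 6 = 0.
Solving gives m = -2 or m = -3.
Check each candidate in the original equation:
  m = -2: √(9) = 3, while m + 5 = 3 — valid.
  m = -3: √(4) = 2, while m + 5 = 2 — valid.

m = -3 or m = -2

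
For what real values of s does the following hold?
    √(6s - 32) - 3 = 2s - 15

Isolate the radical: √(6s - 32) = 2s - 12.
Square both sides: 6s - 32 = (2s - 12)².
Expand and rearrange: 4s² - 54s + 176 = 0.
Solving gives s = 8 or s = 5.5.
Check each candidate in the original equation:
  s = 8: √(16) = 4, while 2s - 12 = 4 — valid.
  s = 5.5: √(1) = 1, while 2s - 12 = -1 — extraneous.

s = 8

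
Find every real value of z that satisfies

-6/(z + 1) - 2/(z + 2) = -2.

z = -1.7913 or z = 2.7913

Multiply both sides by (z + 1)(z + 2):
-6(z + 2) - 2(z + 1) = -2(z + 1)(z + 2).
Expand and collect terms: -2z^2 + 2z + 10 = 0.
By the quadratic formula, z = (-2 +/- sqrt(84)) / -4, so z ~= -1.7913 or z ~= 2.7913.
Neither value makes a denominator zero (z != -1, z != -2), so both are valid.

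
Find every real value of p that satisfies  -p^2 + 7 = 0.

p = -2.6458 or p = 2.6458

Discriminant: (0)^2 - 4*(-1)*7 = 28.
Quadratic formula: p = (0 +/- sqrt(28)) / (-2).
So p = -sqrt(7) ~= -2.6458 or p = sqrt(7) ~= 2.6458.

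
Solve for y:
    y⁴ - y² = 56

Let u = y². The equation becomes u² - u - 56 = 0.
Factor: (u + 7)(u - 8) = 0, so u = -7 or u = 8.
y² = -7 < 0 has no real solution.
y² = 8 gives y = ±2·√(2) ≈ ±2.8284.

y = -2.8284 or y = 2.8284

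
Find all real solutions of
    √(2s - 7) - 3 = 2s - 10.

s = 3.5 or s = 4

Isolate the radical: √(2s - 7) = 2s - 7.
Square both sides: 2s - 7 = (2s - 7)².
Expand and rearrange: 4s² - 30s + 56 = 0.
Solving gives s = 4 or s = 3.5.
Check each candidate in the original equation:
  s = 4: √(1) = 1, while 2s - 7 = 1 — valid.
  s = 3.5: √(0) = 0, while 2s - 7 = 0 — valid.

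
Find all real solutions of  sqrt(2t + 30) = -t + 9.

Square both sides: 2t + 30 = (-t + 9)^2.
Expand and rearrange: t^2 - 20t + 51 = 0.
Solving gives t = 17 or t = 3.
Check each candidate in the original equation:
  t = 17: sqrt(64) = 8, while -t + 9 = -8 — extraneous.
  t = 3: sqrt(36) = 6, while -t + 9 = 6 — valid.

t = 3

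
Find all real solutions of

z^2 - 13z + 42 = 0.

z = 6 or z = 7

Factor: (z - 7)(z - 6) = 0.
So z = 7 or z = 6.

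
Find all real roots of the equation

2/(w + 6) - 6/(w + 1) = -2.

Multiply both sides by (w + 6)(w + 1):
2(w + 1) - 6(w + 6) = -2(w + 6)(w + 1).
Expand and collect terms: -2w^2 - 10w + 22 = 0.
By the quadratic formula, w = (10 +/- sqrt(276)) / -4, so w ~= -6.6533 or w ~= 1.6533.
Neither value makes a denominator zero (w != -6, w != -1), so both are valid.

w = -6.6533 or w = 1.6533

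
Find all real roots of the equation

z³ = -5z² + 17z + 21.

z = -7 or z = -1 or z = 3

Rearrange: z³ + 5z² - 17z - 21 = 0.
Possible rational roots are divisors of -21. Testing z = 3 gives 0, so (z - 3) is a factor.
Divide: z³ + 5z² - 17z - 21 = (z - 3)(z² + 8z + 7).
Factor the quadratic: z = -1 or z = -7.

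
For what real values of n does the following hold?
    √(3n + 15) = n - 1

Square both sides: 3n + 15 = (n - 1)².
Expand and rearrange: n² - 5n - 14 = 0.
Solving gives n = 7 or n = -2.
Check each candidate in the original equation:
  n = 7: √(36) = 6, while n - 1 = 6 — valid.
  n = -2: √(9) = 3, while n - 1 = -3 — extraneous.

n = 7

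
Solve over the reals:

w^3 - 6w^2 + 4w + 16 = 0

Possible rational roots are divisors of 16. Testing w = 4 gives 0, so (w - 4) is a factor.
Divide: w^3 - 6w^2 + 4w + 16 = (w - 4)(w^2 - 2w - 4).
Apply the quadratic formula to w^2 - 2w - 4 = 0: w = (2 +/- sqrt(20))/2, i.e. w ~= 3.2361 or w ~= -1.2361.

w = -1.2361 or w = 3.2361 or w = 4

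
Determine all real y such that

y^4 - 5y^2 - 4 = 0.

Let u = y^2. The equation becomes u^2 - 5u - 4 = 0.
By the quadratic formula, u = 5/2 + sqrt(41)/2 or u = 5/2 - sqrt(41)/2.
y^2 = 5/2 + sqrt(41)/2 gives y = +/-sqrt(5/2 + sqrt(41)/2) ~= +/-2.3878.
y^2 = 5/2 - sqrt(41)/2 < 0 has no real solution.

y = -2.3878 or y = 2.3878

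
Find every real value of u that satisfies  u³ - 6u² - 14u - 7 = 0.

Possible rational roots are divisors of -7. Testing u = -1 gives 0, so (u + 1) is a factor.
Divide: u³ - 6u² - 14u - 7 = (u + 1)(u² - 7u - 7).
Apply the quadratic formula to u² - 7u - 7 = 0: u = (7 ± √77)/2, i.e. u ≈ 7.8875 or u ≈ -0.8875.

u = -1 or u = -0.8875 or u = 7.8875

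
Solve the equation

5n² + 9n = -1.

Rearrange to standard form: 5n² + 9n + 1 = 0.
Discriminant: (9)² − 4·5·1 = 61.
Quadratic formula: n = (-9 ± √61) / 10.
So n = -9/10 + √(61)/10 ≈ -0.119 or n = -9/10 - √(61)/10 ≈ -1.681.

n = -1.681 or n = -0.119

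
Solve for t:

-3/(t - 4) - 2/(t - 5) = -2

t = 4.5 or t = 7

Multiply both sides by (t - 4)(t - 5):
-3(t - 5) - 2(t - 4) = -2(t - 4)(t - 5).
Expand and collect terms: -2t² + 23t - 63 = 0.
Factor or apply the quadratic formula: t = 4.5 or t = 7.
Neither value makes a denominator zero (t ≠ 4, t ≠ 5), so both are valid.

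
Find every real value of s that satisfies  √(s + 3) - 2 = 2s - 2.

Isolate the radical: √(s + 3) = 2s.
Square both sides: s + 3 = (2s)².
Expand and rearrange: 4s² - s - 3 = 0.
Solving gives s = 1 or s = -0.75.
Check each candidate in the original equation:
  s = 1: √(4) = 2, while 2s = 2 — valid.
  s = -0.75: √(2.25) = 1.5, while 2s = -1.5 — extraneous.

s = 1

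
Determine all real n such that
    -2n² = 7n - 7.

Rearrange to standard form: -2n² - 7n + 7 = 0.
Discriminant: (-7)² − 4·(-2)·7 = 105.
Quadratic formula: n = (7 ± √105) / (-4).
So n = -√(105)/4 - 7/4 ≈ -4.3117 or n = -7/4 + √(105)/4 ≈ 0.8117.

n = -4.3117 or n = 0.8117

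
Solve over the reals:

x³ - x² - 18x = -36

x = -4.6056 or x = 2.6056 or x = 3

Rearrange: x³ - x² - 18x + 36 = 0.
Possible rational roots are divisors of 36. Testing x = 3 gives 0, so (x - 3) is a factor.
Divide: x³ - x² - 18x + 36 = (x - 3)(x² + 2x - 12).
Apply the quadratic formula to x² + 2x - 12 = 0: x = (-2 ± √52)/2, i.e. x ≈ 2.6056 or x ≈ -4.6056.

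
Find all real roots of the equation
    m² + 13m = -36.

m = -9 or m = -4

Bring every term to one side: m² + 13m + 36 = 0.
Factor: (m + 9)(m + 4) = 0.
So m = -9 or m = -4.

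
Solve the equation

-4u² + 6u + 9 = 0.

u = -0.9271 or u = 2.4271

Discriminant: (6)² − 4·(-4)·9 = 180.
Quadratic formula: u = (-6 ± √180) / (-8).
So u = 3/4 - 3·√(5)/4 ≈ -0.9271 or u = 3/4 + 3·√(5)/4 ≈ 2.4271.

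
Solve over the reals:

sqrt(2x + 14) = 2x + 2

x = 1

Square both sides: 2x + 14 = (2x + 2)^2.
Expand and rearrange: 4x^2 + 6x - 10 = 0.
Solving gives x = 1 or x = -2.5.
Check each candidate in the original equation:
  x = 1: sqrt(16) = 4, while 2x + 2 = 4 — valid.
  x = -2.5: sqrt(9) = 3, while 2x + 2 = -3 — extraneous.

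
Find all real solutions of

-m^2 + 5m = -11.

Rearrange to standard form: -m^2 + 5m + 11 = 0.
Discriminant: (5)^2 - 4*(-1)*11 = 69.
Quadratic formula: m = (-5 +/- sqrt(69)) / (-2).
So m = 5/2 - sqrt(69)/2 ~= -1.6533 or m = 5/2 + sqrt(69)/2 ~= 6.6533.

m = -1.6533 or m = 6.6533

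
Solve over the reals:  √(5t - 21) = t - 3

Square both sides: 5t - 21 = (t - 3)².
Expand and rearrange: t² - 11t + 30 = 0.
Solving gives t = 6 or t = 5.
Check each candidate in the original equation:
  t = 6: √(9) = 3, while t - 3 = 3 — valid.
  t = 5: √(4) = 2, while t - 3 = 2 — valid.

t = 5 or t = 6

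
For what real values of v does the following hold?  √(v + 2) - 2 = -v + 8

Isolate the radical: √(v + 2) = -v + 10.
Square both sides: v + 2 = (-v + 10)².
Expand and rearrange: v² - 21v + 98 = 0.
Solving gives v = 14 or v = 7.
Check each candidate in the original equation:
  v = 14: √(16) = 4, while -v + 10 = -4 — extraneous.
  v = 7: √(9) = 3, while -v + 10 = 3 — valid.

v = 7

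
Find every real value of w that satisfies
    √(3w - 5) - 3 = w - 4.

Isolate the radical: √(3w - 5) = w - 1.
Square both sides: 3w - 5 = (w - 1)².
Expand and rearrange: w² - 5w + 6 = 0.
Solving gives w = 3 or w = 2.
Check each candidate in the original equation:
  w = 3: √(4) = 2, while w - 1 = 2 — valid.
  w = 2: √(1) = 1, while w - 1 = 1 — valid.

w = 2 or w = 3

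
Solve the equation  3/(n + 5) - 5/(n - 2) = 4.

n = -4.0549 or n = 0.5549

Multiply both sides by (n + 5)(n - 2):
3(n - 2) - 5(n + 5) = 4(n + 5)(n - 2).
Expand and collect terms: 4n^2 + 14n - 9 = 0.
By the quadratic formula, n = (-14 +/- sqrt(340)) / 8, so n ~= 0.5549 or n ~= -4.0549.
Neither value makes a denominator zero (n != -5, n != 2), so both are valid.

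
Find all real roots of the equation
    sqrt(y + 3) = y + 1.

Square both sides: y + 3 = (y + 1)^2.
Expand and rearrange: y^2 + y - 2 = 0.
Solving gives y = 1 or y = -2.
Check each candidate in the original equation:
  y = 1: sqrt(4) = 2, while y + 1 = 2 — valid.
  y = -2: sqrt(1) = 1, while y + 1 = -1 — extraneous.

y = 1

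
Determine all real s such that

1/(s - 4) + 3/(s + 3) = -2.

s = -4.5927 or s = 3.5927

Multiply both sides by (s - 4)(s + 3):
(s + 3) + 3(s - 4) = -2(s - 4)(s + 3).
Expand and collect terms: -2s² - 2s + 33 = 0.
By the quadratic formula, s = (2 ± √268) / -4, so s ≈ -4.5927 or s ≈ 3.5927.
Neither value makes a denominator zero (s ≠ 4, s ≠ -3), so both are valid.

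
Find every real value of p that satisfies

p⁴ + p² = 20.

Let u = p². The equation becomes u² + u - 20 = 0.
Factor: (u + 5)(u - 4) = 0, so u = -5 or u = 4.
p² = -5 < 0 has no real solution.
p² = 4 gives p = ±2.

p = -2 or p = 2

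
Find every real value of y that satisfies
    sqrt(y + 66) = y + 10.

Square both sides: y + 66 = (y + 10)^2.
Expand and rearrange: y^2 + 19y + 34 = 0.
Solving gives y = -2 or y = -17.
Check each candidate in the original equation:
  y = -2: sqrt(64) = 8, while y + 10 = 8 — valid.
  y = -17: sqrt(49) = 7, while y + 10 = -7 — extraneous.

y = -2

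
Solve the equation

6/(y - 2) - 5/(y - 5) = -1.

Multiply both sides by (y - 2)(y - 5):
6(y - 5) - 5(y - 2) = -(y - 2)(y - 5).
Expand and collect terms: -y^2 + 6y + 10 = 0.
By the quadratic formula, y = (-6 +/- sqrt(76)) / -2, so y ~= -1.3589 or y ~= 7.3589.
Neither value makes a denominator zero (y != 2, y != 5), so both are valid.

y = -1.3589 or y = 7.3589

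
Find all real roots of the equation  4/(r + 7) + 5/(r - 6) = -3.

r = -8.5064 or r = 4.5064

Multiply both sides by (r + 7)(r - 6):
4(r - 6) + 5(r + 7) = -3(r + 7)(r - 6).
Expand and collect terms: -3r² - 12r + 115 = 0.
By the quadratic formula, r = (12 ± √1524) / -6, so r ≈ -8.5064 or r ≈ 4.5064.
Neither value makes a denominator zero (r ≠ -7, r ≠ 6), so both are valid.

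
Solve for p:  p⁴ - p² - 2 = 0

p = -1.4142 or p = 1.4142

Let u = p². The equation becomes u² - u - 2 = 0.
Factor: (u - 2)(u + 1) = 0, so u = 2 or u = -1.
p² = 2 gives p = ±√(2) ≈ ±1.4142.
p² = -1 < 0 has no real solution.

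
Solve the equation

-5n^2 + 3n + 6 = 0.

Discriminant: (3)^2 - 4*(-5)*6 = 129.
Quadratic formula: n = (-3 +/- sqrt(129)) / (-10).
So n = 3/10 - sqrt(129)/10 ~= -0.8358 or n = 3/10 + sqrt(129)/10 ~= 1.4358.

n = -0.8358 or n = 1.4358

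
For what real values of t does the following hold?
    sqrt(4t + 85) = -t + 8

t = -1

Square both sides: 4t + 85 = (-t + 8)^2.
Expand and rearrange: t^2 - 20t - 21 = 0.
Solving gives t = 21 or t = -1.
Check each candidate in the original equation:
  t = 21: sqrt(169) = 13, while -t + 8 = -13 — extraneous.
  t = -1: sqrt(81) = 9, while -t + 8 = 9 — valid.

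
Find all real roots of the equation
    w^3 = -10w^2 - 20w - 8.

Rearrange: w^3 + 10w^2 + 20w + 8 = 0.
Possible rational roots are divisors of 8. Testing w = -2 gives 0, so (w + 2) is a factor.
Divide: w^3 + 10w^2 + 20w + 8 = (w + 2)(w^2 + 8w + 4).
Apply the quadratic formula to w^2 + 8w + 4 = 0: w = (-8 +/- sqrt(48))/2, i.e. w ~= -0.5359 or w ~= -7.4641.

w = -7.4641 or w = -2 or w = -0.5359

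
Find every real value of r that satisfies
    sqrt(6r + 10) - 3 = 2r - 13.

Isolate the radical: sqrt(6r + 10) = 2r - 10.
Square both sides: 6r + 10 = (2r - 10)^2.
Expand and rearrange: 4r^2 - 46r + 90 = 0.
Solving gives r = 9 or r = 2.5.
Check each candidate in the original equation:
  r = 9: sqrt(64) = 8, while 2r - 10 = 8 — valid.
  r = 2.5: sqrt(25) = 5, while 2r - 10 = -5 — extraneous.

r = 9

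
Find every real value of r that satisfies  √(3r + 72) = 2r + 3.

Square both sides: 3r + 72 = (2r + 3)².
Expand and rearrange: 4r² + 9r - 63 = 0.
Solving gives r = 3 or r = -5.25.
Check each candidate in the original equation:
  r = 3: √(81) = 9, while 2r + 3 = 9 — valid.
  r = -5.25: √(56.25) = 7.5, while 2r + 3 = -7.5 — extraneous.

r = 3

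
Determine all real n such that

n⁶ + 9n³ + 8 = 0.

Let u = n³. The equation becomes u² + 9u + 8 = 0.
Factor: (u + 8)(u + 1) = 0, so u = -8 or u = -1.
n³ = -8 gives n = -2.
n³ = -1 gives n = -1.

n = -2 or n = -1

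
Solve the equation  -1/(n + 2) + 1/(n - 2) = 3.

n = -2.3094 or n = 2.3094

Multiply both sides by (n + 2)(n - 2):
-(n - 2) + (n + 2) = 3(n + 2)(n - 2).
Expand and collect terms: 3n² - 16 = 0.
By the quadratic formula, n = (0 ± √192) / 6, so n ≈ 2.3094 or n ≈ -2.3094.
Neither value makes a denominator zero (n ≠ -2, n ≠ 2), so both are valid.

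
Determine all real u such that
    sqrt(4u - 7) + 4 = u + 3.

Isolate the radical: sqrt(4u - 7) = u - 1.
Square both sides: 4u - 7 = (u - 1)^2.
Expand and rearrange: u^2 - 6u + 8 = 0.
Solving gives u = 4 or u = 2.
Check each candidate in the original equation:
  u = 4: sqrt(9) = 3, while u - 1 = 3 — valid.
  u = 2: sqrt(1) = 1, while u - 1 = 1 — valid.

u = 2 or u = 4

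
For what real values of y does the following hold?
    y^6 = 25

Let u = y^3. The equation becomes u^2 - 25 = 0.
Factor: (u + 5)(u - 5) = 0, so u = -5 or u = 5.
y^3 = -5 gives y = -(5)^(1/3) ~= -1.71.
y^3 = 5 gives y = (5)^(1/3) ~= 1.71.

y = -1.71 or y = 1.71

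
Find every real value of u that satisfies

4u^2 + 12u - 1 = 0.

Discriminant: (12)^2 - 4*4*(-1) = 160.
Quadratic formula: u = (-12 +/- sqrt(160)) / 8.
So u = -3/2 + sqrt(10)/2 ~= 0.0811 or u = -sqrt(10)/2 - 3/2 ~= -3.0811.

u = -3.0811 or u = 0.0811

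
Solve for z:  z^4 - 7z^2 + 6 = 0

Let u = z^2. The equation becomes u^2 - 7u + 6 = 0.
Factor: (u - 6)(u - 1) = 0, so u = 6 or u = 1.
z^2 = 6 gives z = +/-sqrt(6) ~= +/-2.4495.
z^2 = 1 gives z = +/-1.

z = -2.4495 or z = -1 or z = 1 or z = 2.4495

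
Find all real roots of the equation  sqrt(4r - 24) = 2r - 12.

r = 6 or r = 7

Square both sides: 4r - 24 = (2r - 12)^2.
Expand and rearrange: 4r^2 - 52r + 168 = 0.
Solving gives r = 7 or r = 6.
Check each candidate in the original equation:
  r = 7: sqrt(4) = 2, while 2r - 12 = 2 — valid.
  r = 6: sqrt(0) = 0, while 2r - 12 = 0 — valid.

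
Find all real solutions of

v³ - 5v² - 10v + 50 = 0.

v = -3.1623 or v = 3.1623 or v = 5

Possible rational roots are divisors of 50. Testing v = 5 gives 0, so (v - 5) is a factor.
Divide: v³ - 5v² - 10v + 50 = (v - 5)(v² - 10).
Apply the quadratic formula to v² - 10 = 0: v = (0 ± √40)/2, i.e. v ≈ 3.1623 or v ≈ -3.1623.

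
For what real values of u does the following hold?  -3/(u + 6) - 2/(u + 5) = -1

Multiply both sides by (u + 6)(u + 5):
-3(u + 5) - 2(u + 6) = -(u + 6)(u + 5).
Expand and collect terms: -u^2 - 6u - 3 = 0.
By the quadratic formula, u = (6 +/- sqrt(24)) / -2, so u ~= -5.4495 or u ~= -0.5505.
Neither value makes a denominator zero (u != -6, u != -5), so both are valid.

u = -5.4495 or u = -0.5505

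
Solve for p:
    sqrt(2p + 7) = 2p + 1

Square both sides: 2p + 7 = (2p + 1)^2.
Expand and rearrange: 4p^2 + 2p - 6 = 0.
Solving gives p = 1 or p = -1.5.
Check each candidate in the original equation:
  p = 1: sqrt(9) = 3, while 2p + 1 = 3 — valid.
  p = -1.5: sqrt(4) = 2, while 2p + 1 = -2 — extraneous.

p = 1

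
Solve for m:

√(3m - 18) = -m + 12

m = 9

Square both sides: 3m - 18 = (-m + 12)².
Expand and rearrange: m² - 27m + 162 = 0.
Solving gives m = 18 or m = 9.
Check each candidate in the original equation:
  m = 18: √(36) = 6, while -m + 12 = -6 — extraneous.
  m = 9: √(9) = 3, while -m + 12 = 3 — valid.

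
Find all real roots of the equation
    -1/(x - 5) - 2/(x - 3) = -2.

x = 3.7192 or x = 5.7808

Multiply both sides by (x - 5)(x - 3):
-(x - 3) - 2(x - 5) = -2(x - 5)(x - 3).
Expand and collect terms: -2x² + 19x - 43 = 0.
By the quadratic formula, x = (-19 ± √17) / -4, so x ≈ 3.7192 or x ≈ 5.7808.
Neither value makes a denominator zero (x ≠ 5, x ≠ 3), so both are valid.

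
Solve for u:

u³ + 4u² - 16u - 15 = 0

u = -6.1926 or u = -0.8074 or u = 3

Possible rational roots are divisors of -15. Testing u = 3 gives 0, so (u - 3) is a factor.
Divide: u³ + 4u² - 16u - 15 = (u - 3)(u² + 7u + 5).
Apply the quadratic formula to u² + 7u + 5 = 0: u = (-7 ± √29)/2, i.e. u ≈ -0.8074 or u ≈ -6.1926.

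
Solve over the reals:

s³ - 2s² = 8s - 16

s = -2.8284 or s = 2 or s = 2.8284

Rearrange: s³ - 2s² - 8s + 16 = 0.
Possible rational roots are divisors of 16. Testing s = 2 gives 0, so (s - 2) is a factor.
Divide: s³ - 2s² - 8s + 16 = (s - 2)(s² - 8).
Apply the quadratic formula to s² - 8 = 0: s = (0 ± √32)/2, i.e. s ≈ 2.8284 or s ≈ -2.8284.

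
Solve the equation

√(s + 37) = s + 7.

Square both sides: s + 37 = (s + 7)².
Expand and rearrange: s² + 13s + 12 = 0.
Solving gives s = -1 or s = -12.
Check each candidate in the original equation:
  s = -1: √(36) = 6, while s + 7 = 6 — valid.
  s = -12: √(25) = 5, while s + 7 = -5 — extraneous.

s = -1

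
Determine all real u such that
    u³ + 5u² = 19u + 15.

u = -7.3166 or u = -0.6834 or u = 3

Rearrange: u³ + 5u² - 19u - 15 = 0.
Possible rational roots are divisors of -15. Testing u = 3 gives 0, so (u - 3) is a factor.
Divide: u³ + 5u² - 19u - 15 = (u - 3)(u² + 8u + 5).
Apply the quadratic formula to u² + 8u + 5 = 0: u = (-8 ± √44)/2, i.e. u ≈ -0.6834 or u ≈ -7.3166.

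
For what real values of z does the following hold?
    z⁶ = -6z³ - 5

Let u = z³. The equation becomes u² + 6u + 5 = 0.
Factor: (u + 1)(u + 5) = 0, so u = -1 or u = -5.
z³ = -1 gives z = -1.
z³ = -5 gives z = -∛(5) ≈ -1.71.

z = -1.71 or z = -1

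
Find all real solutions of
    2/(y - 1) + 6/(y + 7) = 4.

Multiply both sides by (y - 1)(y + 7):
2(y + 7) + 6(y - 1) = 4(y - 1)(y + 7).
Expand and collect terms: 4y^2 + 16y - 36 = 0.
By the quadratic formula, y = (-16 +/- sqrt(832)) / 8, so y ~= 1.6056 or y ~= -5.6056.
Neither value makes a denominator zero (y != 1, y != -7), so both are valid.

y = -5.6056 or y = 1.6056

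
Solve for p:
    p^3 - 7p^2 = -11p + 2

Rearrange: p^3 - 7p^2 + 11p - 2 = 0.
Possible rational roots are divisors of -2. Testing p = 2 gives 0, so (p - 2) is a factor.
Divide: p^3 - 7p^2 + 11p - 2 = (p - 2)(p^2 - 5p + 1).
Apply the quadratic formula to p^2 - 5p + 1 = 0: p = (5 +/- sqrt(21))/2, i.e. p ~= 4.7913 or p ~= 0.2087.

p = 0.2087 or p = 2 or p = 4.7913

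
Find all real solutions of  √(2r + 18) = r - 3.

Square both sides: 2r + 18 = (r - 3)².
Expand and rearrange: r² - 8r - 9 = 0.
Solving gives r = 9 or r = -1.
Check each candidate in the original equation:
  r = 9: √(36) = 6, while r - 3 = 6 — valid.
  r = -1: √(16) = 4, while r - 3 = -4 — extraneous.

r = 9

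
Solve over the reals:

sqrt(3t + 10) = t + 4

t = -3 or t = -2

Square both sides: 3t + 10 = (t + 4)^2.
Expand and rearrange: t^2 + 5t + 6 = 0.
Solving gives t = -2 or t = -3.
Check each candidate in the original equation:
  t = -2: sqrt(4) = 2, while t + 4 = 2 — valid.
  t = -3: sqrt(1) = 1, while t + 4 = 1 — valid.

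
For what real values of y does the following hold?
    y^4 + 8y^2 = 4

Let u = y^2. The equation becomes u^2 + 8u - 4 = 0.
By the quadratic formula, u = -4 + 2*sqrt(5) or u = -2*sqrt(5) - 4.
y^2 = -4 + 2*sqrt(5) gives y = +/-sqrt(-4 + 2*sqrt(5)) ~= +/-0.6871.
y^2 = -2*sqrt(5) - 4 < 0 has no real solution.

y = -0.6871 or y = 0.6871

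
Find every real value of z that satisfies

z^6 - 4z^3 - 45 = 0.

Let u = z^3. The equation becomes u^2 - 4u - 45 = 0.
Factor: (u + 5)(u - 9) = 0, so u = -5 or u = 9.
z^3 = -5 gives z = -(5)^(1/3) ~= -1.71.
z^3 = 9 gives z = (9)^(1/3) ~= 2.0801.

z = -1.71 or z = 2.0801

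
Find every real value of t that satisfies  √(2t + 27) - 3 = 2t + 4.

t = -1

Isolate the radical: √(2t + 27) = 2t + 7.
Square both sides: 2t + 27 = (2t + 7)².
Expand and rearrange: 4t² + 26t + 22 = 0.
Solving gives t = -1 or t = -5.5.
Check each candidate in the original equation:
  t = -1: √(25) = 5, while 2t + 7 = 5 — valid.
  t = -5.5: √(16) = 4, while 2t + 7 = -4 — extraneous.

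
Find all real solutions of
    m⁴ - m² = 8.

m = -1.8364 or m = 1.8364

Let u = m². The equation becomes u² - u - 8 = 0.
By the quadratic formula, u = 1/2 + √(33)/2 or u = 1/2 - √(33)/2.
m² = 1/2 + √(33)/2 gives m = ±√(1/2 + √(33)/2) ≈ ±1.8364.
m² = 1/2 - √(33)/2 < 0 has no real solution.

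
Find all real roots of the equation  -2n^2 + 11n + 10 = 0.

n = -0.7944 or n = 6.2944

Discriminant: (11)^2 - 4*(-2)*10 = 201.
Quadratic formula: n = (-11 +/- sqrt(201)) / (-4).
So n = 11/4 - sqrt(201)/4 ~= -0.7944 or n = 11/4 + sqrt(201)/4 ~= 6.2944.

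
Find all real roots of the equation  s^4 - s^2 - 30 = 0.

Let u = s^2. The equation becomes u^2 - u - 30 = 0.
Factor: (u + 5)(u - 6) = 0, so u = -5 or u = 6.
s^2 = -5 < 0 has no real solution.
s^2 = 6 gives s = +/-sqrt(6) ~= +/-2.4495.

s = -2.4495 or s = 2.4495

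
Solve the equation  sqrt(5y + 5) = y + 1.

Square both sides: 5y + 5 = (y + 1)^2.
Expand and rearrange: y^2 - 3y - 4 = 0.
Solving gives y = 4 or y = -1.
Check each candidate in the original equation:
  y = 4: sqrt(25) = 5, while y + 1 = 5 — valid.
  y = -1: sqrt(0) = 0, while y + 1 = 0 — valid.

y = -1 or y = 4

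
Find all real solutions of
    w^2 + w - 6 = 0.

w = -3 or w = 2

Factor: (w - 2)(w + 3) = 0.
So w = 2 or w = -3.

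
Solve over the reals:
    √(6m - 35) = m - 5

m = 6 or m = 10

Square both sides: 6m - 35 = (m - 5)².
Expand and rearrange: m² - 16m + 60 = 0.
Solving gives m = 10 or m = 6.
Check each candidate in the original equation:
  m = 10: √(25) = 5, while m - 5 = 5 — valid.
  m = 6: √(1) = 1, while m - 5 = 1 — valid.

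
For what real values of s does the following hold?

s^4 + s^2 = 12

s = -1.7321 or s = 1.7321

Let u = s^2. The equation becomes u^2 + u - 12 = 0.
Factor: (u - 3)(u + 4) = 0, so u = 3 or u = -4.
s^2 = 3 gives s = +/-sqrt(3) ~= +/-1.7321.
s^2 = -4 < 0 has no real solution.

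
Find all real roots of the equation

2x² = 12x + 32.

x = -2 or x = 8

Bring every term to one side: 2x² - 12x - 32 = 0.
Factor: 2(x - 8)(x + 2) = 0.
So x = 8 or x = -2.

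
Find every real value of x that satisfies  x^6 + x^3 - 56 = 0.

Let u = x^3. The equation becomes u^2 + u - 56 = 0.
Factor: (u - 7)(u + 8) = 0, so u = 7 or u = -8.
x^3 = 7 gives x = (7)^(1/3) ~= 1.9129.
x^3 = -8 gives x = -2.

x = -2 or x = 1.9129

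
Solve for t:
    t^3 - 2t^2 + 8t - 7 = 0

Possible rational roots are divisors of -7. Testing t = 1 gives 0, so (t - 1) is a factor.
Divide: t^3 - 2t^2 + 8t - 7 = (t - 1)(t^2 - t + 7).
The quadratic t^2 - t + 7 has discriminant -27 < 0, so no further real roots.

t = 1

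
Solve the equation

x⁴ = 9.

Let u = x². The equation becomes u² - 9 = 0.
Factor: (u - 3)(u + 3) = 0, so u = 3 or u = -3.
x² = 3 gives x = ±√(3) ≈ ±1.7321.
x² = -3 < 0 has no real solution.

x = -1.7321 or x = 1.7321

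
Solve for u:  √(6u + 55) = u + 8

u = -1

Square both sides: 6u + 55 = (u + 8)².
Expand and rearrange: u² + 10u + 9 = 0.
Solving gives u = -1 or u = -9.
Check each candidate in the original equation:
  u = -1: √(49) = 7, while u + 8 = 7 — valid.
  u = -9: √(1) = 1, while u + 8 = -1 — extraneous.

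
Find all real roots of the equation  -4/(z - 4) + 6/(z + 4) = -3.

Multiply both sides by (z - 4)(z + 4):
-4(z + 4) + 6(z - 4) = -3(z - 4)(z + 4).
Expand and collect terms: -3z² - 2z + 88 = 0.
By the quadratic formula, z = (2 ± √1060) / -6, so z ≈ -5.7596 or z ≈ 5.0929.
Neither value makes a denominator zero (z ≠ 4, z ≠ -4), so both are valid.

z = -5.7596 or z = 5.0929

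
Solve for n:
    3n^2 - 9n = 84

Bring every term to one side: 3n^2 - 9n - 84 = 0.
Factor: 3(n + 4)(n - 7) = 0.
So n = -4 or n = 7.

n = -4 or n = 7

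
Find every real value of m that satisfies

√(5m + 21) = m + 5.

Square both sides: 5m + 21 = (m + 5)².
Expand and rearrange: m² + 5m + 4 = 0.
Solving gives m = -1 or m = -4.
Check each candidate in the original equation:
  m = -1: √(16) = 4, while m + 5 = 4 — valid.
  m = -4: √(1) = 1, while m + 5 = 1 — valid.

m = -4 or m = -1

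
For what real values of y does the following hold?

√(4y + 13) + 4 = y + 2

Isolate the radical: √(4y + 13) = y - 2.
Square both sides: 4y + 13 = (y - 2)².
Expand and rearrange: y² - 8y - 9 = 0.
Solving gives y = 9 or y = -1.
Check each candidate in the original equation:
  y = 9: √(49) = 7, while y - 2 = 7 — valid.
  y = -1: √(9) = 3, while y - 2 = -3 — extraneous.

y = 9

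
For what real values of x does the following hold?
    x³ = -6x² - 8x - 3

Rearrange: x³ + 6x² + 8x + 3 = 0.
Possible rational roots are divisors of 3. Testing x = -1 gives 0, so (x + 1) is a factor.
Divide: x³ + 6x² + 8x + 3 = (x + 1)(x² + 5x + 3).
Apply the quadratic formula to x² + 5x + 3 = 0: x = (-5 ± √13)/2, i.e. x ≈ -0.6972 or x ≈ -4.3028.

x = -4.3028 or x = -1 or x = -0.6972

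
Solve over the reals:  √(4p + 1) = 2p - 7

Square both sides: 4p + 1 = (2p - 7)².
Expand and rearrange: 4p² - 32p + 48 = 0.
Solving gives p = 6 or p = 2.
Check each candidate in the original equation:
  p = 6: √(25) = 5, while 2p - 7 = 5 — valid.
  p = 2: √(9) = 3, while 2p - 7 = -3 — extraneous.

p = 6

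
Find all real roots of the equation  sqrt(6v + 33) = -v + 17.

v = 8

Square both sides: 6v + 33 = (-v + 17)^2.
Expand and rearrange: v^2 - 40v + 256 = 0.
Solving gives v = 32 or v = 8.
Check each candidate in the original equation:
  v = 32: sqrt(225) = 15, while -v + 17 = -15 — extraneous.
  v = 8: sqrt(81) = 9, while -v + 17 = 9 — valid.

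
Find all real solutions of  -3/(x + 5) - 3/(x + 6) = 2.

Multiply both sides by (x + 5)(x + 6):
-3(x + 6) - 3(x + 5) = 2(x + 5)(x + 6).
Expand and collect terms: 2x² + 28x + 93 = 0.
By the quadratic formula, x = (-28 ± √40) / 4, so x ≈ -5.4189 or x ≈ -8.5811.
Neither value makes a denominator zero (x ≠ -5, x ≠ -6), so both are valid.

x = -8.5811 or x = -5.4189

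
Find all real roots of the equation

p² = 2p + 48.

p = -6 or p = 8

Bring every term to one side: p² - 2p - 48 = 0.
Factor: (p + 6)(p - 8) = 0.
So p = -6 or p = 8.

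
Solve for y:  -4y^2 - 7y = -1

y = -1.8828 or y = 0.1328

Rearrange to standard form: -4y^2 - 7y + 1 = 0.
Discriminant: (-7)^2 - 4*(-4)*1 = 65.
Quadratic formula: y = (7 +/- sqrt(65)) / (-8).
So y = -sqrt(65)/8 - 7/8 ~= -1.8828 or y = -7/8 + sqrt(65)/8 ~= 0.1328.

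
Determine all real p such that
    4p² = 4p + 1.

Rearrange to standard form: 4p² - 4p - 1 = 0.
Discriminant: (-4)² − 4·4·(-1) = 32.
Quadratic formula: p = (4 ± √32) / 8.
So p = 1/2 + √(2)/2 ≈ 1.2071 or p = 1/2 - √(2)/2 ≈ -0.2071.

p = -0.2071 or p = 1.2071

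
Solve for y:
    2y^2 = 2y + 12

y = -2 or y = 3

Bring every term to one side: 2y^2 - 2y - 12 = 0.
Factor: 2(y + 2)(y - 3) = 0.
So y = -2 or y = 3.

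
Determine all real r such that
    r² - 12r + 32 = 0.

Factor: (r - 8)(r - 4) = 0.
So r = 8 or r = 4.

r = 4 or r = 8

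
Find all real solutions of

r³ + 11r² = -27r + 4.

Rearrange: r³ + 11r² + 27r - 4 = 0.
Possible rational roots are divisors of -4. Testing r = -4 gives 0, so (r + 4) is a factor.
Divide: r³ + 11r² + 27r - 4 = (r + 4)(r² + 7r - 1).
Apply the quadratic formula to r² + 7r - 1 = 0: r = (-7 ± √53)/2, i.e. r ≈ 0.1401 or r ≈ -7.1401.

r = -7.1401 or r = -4 or r = 0.1401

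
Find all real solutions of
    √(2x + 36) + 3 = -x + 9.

x = 0

Isolate the radical: √(2x + 36) = -x + 6.
Square both sides: 2x + 36 = (-x + 6)².
Expand and rearrange: x² - 14x = 0.
Solving gives x = 14 or x = 0.
Check each candidate in the original equation:
  x = 14: √(64) = 8, while -x + 6 = -8 — extraneous.
  x = 0: √(36) = 6, while -x + 6 = 6 — valid.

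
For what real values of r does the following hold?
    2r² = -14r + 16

Bring every term to one side: 2r² + 14r - 16 = 0.
Factor: 2(r + 8)(r - 1) = 0.
So r = -8 or r = 1.

r = -8 or r = 1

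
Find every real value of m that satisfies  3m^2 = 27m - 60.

Bring every term to one side: 3m^2 - 27m + 60 = 0.
Factor: 3(m - 4)(m - 5) = 0.
So m = 4 or m = 5.

m = 4 or m = 5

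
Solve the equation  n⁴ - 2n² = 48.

n = -2.8284 or n = 2.8284

Let u = n². The equation becomes u² - 2u - 48 = 0.
Factor: (u - 8)(u + 6) = 0, so u = 8 or u = -6.
n² = 8 gives n = ±2·√(2) ≈ ±2.8284.
n² = -6 < 0 has no real solution.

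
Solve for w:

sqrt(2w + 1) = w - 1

w = 4

Square both sides: 2w + 1 = (w - 1)^2.
Expand and rearrange: w^2 - 4w = 0.
Solving gives w = 4 or w = 0.
Check each candidate in the original equation:
  w = 4: sqrt(9) = 3, while w - 1 = 3 — valid.
  w = 0: sqrt(1) = 1, while w - 1 = -1 — extraneous.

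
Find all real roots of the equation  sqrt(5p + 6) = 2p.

Square both sides: 5p + 6 = (2p)^2.
Expand and rearrange: 4p^2 - 5p - 6 = 0.
Solving gives p = 2 or p = -0.75.
Check each candidate in the original equation:
  p = 2: sqrt(16) = 4, while 2p = 4 — valid.
  p = -0.75: sqrt(2.25) = 1.5, while 2p = -1.5 — extraneous.

p = 2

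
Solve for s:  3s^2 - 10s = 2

s = -0.1893 or s = 3.5226

Rearrange to standard form: 3s^2 - 10s - 2 = 0.
Discriminant: (-10)^2 - 4*3*(-2) = 124.
Quadratic formula: s = (10 +/- sqrt(124)) / 6.
So s = 5/3 + sqrt(31)/3 ~= 3.5226 or s = 5/3 - sqrt(31)/3 ~= -0.1893.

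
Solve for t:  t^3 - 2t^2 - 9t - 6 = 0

Possible rational roots are divisors of -6. Testing t = -1 gives 0, so (t + 1) is a factor.
Divide: t^3 - 2t^2 - 9t - 6 = (t + 1)(t^2 - 3t - 6).
Apply the quadratic formula to t^2 - 3t - 6 = 0: t = (3 +/- sqrt(33))/2, i.e. t ~= 4.3723 or t ~= -1.3723.

t = -1.3723 or t = -1 or t = 4.3723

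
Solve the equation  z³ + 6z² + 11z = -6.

z = -3 or z = -2 or z = -1

Rearrange: z³ + 6z² + 11z + 6 = 0.
Possible rational roots are divisors of 6. Testing z = -3 gives 0, so (z + 3) is a factor.
Divide: z³ + 6z² + 11z + 6 = (z + 3)(z² + 3z + 2).
Factor the quadratic: z = -1 or z = -2.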